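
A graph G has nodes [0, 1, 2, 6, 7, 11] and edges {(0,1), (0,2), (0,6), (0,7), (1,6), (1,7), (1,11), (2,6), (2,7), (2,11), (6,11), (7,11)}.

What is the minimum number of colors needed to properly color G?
χ(G) = 3

Clique number ω(G) = 3 (lower bound: χ ≥ ω).
The clique on [0, 1, 6] has size 3, forcing χ ≥ 3, and the coloring below uses 3 colors, so χ(G) = 3.
A valid 3-coloring: color 1: [0, 11]; color 2: [6, 7]; color 3: [1, 2].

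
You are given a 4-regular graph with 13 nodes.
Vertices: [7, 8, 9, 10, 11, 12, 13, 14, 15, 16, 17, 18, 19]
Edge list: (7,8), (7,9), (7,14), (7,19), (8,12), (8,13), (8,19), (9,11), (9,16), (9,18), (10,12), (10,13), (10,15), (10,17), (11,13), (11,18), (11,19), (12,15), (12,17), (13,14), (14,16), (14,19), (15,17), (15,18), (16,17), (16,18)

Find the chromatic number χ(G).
χ(G) = 4

Clique number ω(G) = 4 (lower bound: χ ≥ ω).
The clique on [10, 12, 15, 17] has size 4, forcing χ ≥ 4, and the coloring below uses 4 colors, so χ(G) = 4.
A valid 4-coloring: color 1: [12, 13, 16, 19]; color 2: [8, 9, 14, 15]; color 3: [7, 17, 18]; color 4: [10, 11].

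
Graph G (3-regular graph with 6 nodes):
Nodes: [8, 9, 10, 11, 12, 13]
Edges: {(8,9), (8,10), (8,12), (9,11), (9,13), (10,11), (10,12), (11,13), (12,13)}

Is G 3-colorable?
A valid 3-coloring: color 1: [8, 13]; color 2: [11, 12]; color 3: [9, 10].
(χ(G) = 3 ≤ 3.)

Yes, G is 3-colorable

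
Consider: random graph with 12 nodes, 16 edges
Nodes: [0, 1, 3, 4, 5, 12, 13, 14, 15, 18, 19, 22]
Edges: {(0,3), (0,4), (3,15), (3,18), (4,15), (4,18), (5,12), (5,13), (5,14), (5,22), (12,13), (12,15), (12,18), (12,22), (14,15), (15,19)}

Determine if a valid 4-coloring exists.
A valid 4-coloring: color 1: [1, 3, 4, 12, 14, 19]; color 2: [0, 5, 15, 18]; color 3: [13, 22].
(χ(G) = 3 ≤ 4.)

Yes, G is 4-colorable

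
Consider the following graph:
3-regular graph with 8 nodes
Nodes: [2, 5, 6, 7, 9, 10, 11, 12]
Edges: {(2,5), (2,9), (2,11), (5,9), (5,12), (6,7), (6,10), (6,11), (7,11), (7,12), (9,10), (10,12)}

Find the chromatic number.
χ(G) = 3

Clique number ω(G) = 3 (lower bound: χ ≥ ω).
The clique on [2, 5, 9] has size 3, forcing χ ≥ 3, and the coloring below uses 3 colors, so χ(G) = 3.
A valid 3-coloring: color 1: [6, 9, 12]; color 2: [5, 10, 11]; color 3: [2, 7].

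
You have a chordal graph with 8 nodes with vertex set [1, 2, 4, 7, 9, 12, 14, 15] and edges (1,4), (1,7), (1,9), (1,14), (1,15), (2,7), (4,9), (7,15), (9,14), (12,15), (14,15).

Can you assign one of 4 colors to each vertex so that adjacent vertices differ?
A valid 4-coloring: color 1: [1, 2, 12]; color 2: [9, 15]; color 3: [4, 7, 14].
(χ(G) = 3 ≤ 4.)

Yes, G is 4-colorable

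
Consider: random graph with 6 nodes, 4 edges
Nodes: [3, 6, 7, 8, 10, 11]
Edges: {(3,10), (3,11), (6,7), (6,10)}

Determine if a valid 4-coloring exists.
A valid 4-coloring: color 1: [3, 6, 8]; color 2: [7, 10, 11].
(χ(G) = 2 ≤ 4.)

Yes, G is 4-colorable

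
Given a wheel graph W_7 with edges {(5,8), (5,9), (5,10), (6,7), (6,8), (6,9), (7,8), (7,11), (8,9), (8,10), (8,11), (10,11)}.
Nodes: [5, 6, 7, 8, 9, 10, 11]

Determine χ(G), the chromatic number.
Clique number ω(G) = 3 (lower bound: χ ≥ ω).
The clique on [8, 10, 11] has size 3, forcing χ ≥ 3, and the coloring below uses 3 colors, so χ(G) = 3.
A valid 3-coloring: color 1: [8]; color 2: [7, 9, 10]; color 3: [5, 6, 11].

χ(G) = 3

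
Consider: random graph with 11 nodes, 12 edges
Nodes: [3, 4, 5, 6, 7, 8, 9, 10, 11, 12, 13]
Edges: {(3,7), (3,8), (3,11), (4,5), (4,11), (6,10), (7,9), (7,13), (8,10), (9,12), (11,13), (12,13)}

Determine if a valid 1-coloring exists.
No, G is not 1-colorable

Edge (3,8) forces its endpoints to differ, so 1 color is not enough.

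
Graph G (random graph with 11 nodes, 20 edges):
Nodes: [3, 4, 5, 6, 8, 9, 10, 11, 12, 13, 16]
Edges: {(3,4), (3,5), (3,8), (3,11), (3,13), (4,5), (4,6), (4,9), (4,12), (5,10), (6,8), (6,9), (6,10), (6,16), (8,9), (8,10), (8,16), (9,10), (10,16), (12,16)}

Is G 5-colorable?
Yes, G is 5-colorable

A valid 5-coloring: color 1: [5, 6, 11, 12, 13]; color 2: [4, 8]; color 3: [3, 9, 16]; color 4: [10].
(χ(G) = 4 ≤ 5.)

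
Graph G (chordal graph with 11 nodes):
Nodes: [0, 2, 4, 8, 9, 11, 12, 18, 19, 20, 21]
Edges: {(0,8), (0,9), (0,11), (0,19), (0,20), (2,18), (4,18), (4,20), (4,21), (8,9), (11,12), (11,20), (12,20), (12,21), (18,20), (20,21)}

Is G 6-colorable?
A valid 6-coloring: color 1: [2, 9, 19, 20]; color 2: [0, 4, 12]; color 3: [8, 11, 18, 21].
(χ(G) = 3 ≤ 6.)

Yes, G is 6-colorable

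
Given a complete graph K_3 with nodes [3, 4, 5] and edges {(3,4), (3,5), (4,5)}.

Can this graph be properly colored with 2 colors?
No, G is not 2-colorable

The clique on vertices [3, 4, 5] has size 3 > 2, so it alone needs 3 colors.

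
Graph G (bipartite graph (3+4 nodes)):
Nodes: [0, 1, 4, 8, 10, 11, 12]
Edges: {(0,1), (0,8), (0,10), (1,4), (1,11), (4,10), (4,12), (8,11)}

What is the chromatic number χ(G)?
χ(G) = 2

Clique number ω(G) = 2 (lower bound: χ ≥ ω).
The graph is bipartite (no odd cycle), so 2 colors suffice: χ(G) = 2.
A valid 2-coloring: color 1: [0, 4, 11]; color 2: [1, 8, 10, 12].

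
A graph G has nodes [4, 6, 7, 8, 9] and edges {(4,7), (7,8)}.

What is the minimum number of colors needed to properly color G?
Clique number ω(G) = 2 (lower bound: χ ≥ ω).
The graph is bipartite (no odd cycle), so 2 colors suffice: χ(G) = 2.
A valid 2-coloring: color 1: [6, 7, 9]; color 2: [4, 8].

χ(G) = 2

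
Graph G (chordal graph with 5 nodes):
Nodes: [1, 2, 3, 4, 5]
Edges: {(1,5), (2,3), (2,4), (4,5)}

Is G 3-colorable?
Yes, G is 3-colorable

A valid 3-coloring: color 1: [2, 5]; color 2: [1, 3, 4].
(χ(G) = 2 ≤ 3.)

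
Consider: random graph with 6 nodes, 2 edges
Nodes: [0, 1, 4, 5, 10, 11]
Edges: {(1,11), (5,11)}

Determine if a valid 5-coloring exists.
A valid 5-coloring: color 1: [0, 4, 10, 11]; color 2: [1, 5].
(χ(G) = 2 ≤ 5.)

Yes, G is 5-colorable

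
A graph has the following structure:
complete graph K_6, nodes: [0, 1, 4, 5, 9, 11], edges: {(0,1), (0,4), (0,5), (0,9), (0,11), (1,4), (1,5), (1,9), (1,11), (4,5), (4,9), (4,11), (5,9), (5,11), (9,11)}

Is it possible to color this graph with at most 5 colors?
The clique on vertices [0, 1, 4, 5, 9, 11] has size 6 > 5, so it alone needs 6 colors.

No, G is not 5-colorable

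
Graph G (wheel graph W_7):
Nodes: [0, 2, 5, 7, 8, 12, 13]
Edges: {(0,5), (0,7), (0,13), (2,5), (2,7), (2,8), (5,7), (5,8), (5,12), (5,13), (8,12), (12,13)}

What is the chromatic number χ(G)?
Clique number ω(G) = 3 (lower bound: χ ≥ ω).
The clique on [0, 5, 13] has size 3, forcing χ ≥ 3, and the coloring below uses 3 colors, so χ(G) = 3.
A valid 3-coloring: color 1: [5]; color 2: [7, 8, 13]; color 3: [0, 2, 12].

χ(G) = 3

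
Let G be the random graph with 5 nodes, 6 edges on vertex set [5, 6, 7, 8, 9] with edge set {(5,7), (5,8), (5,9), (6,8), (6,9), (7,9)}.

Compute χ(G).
χ(G) = 3

Clique number ω(G) = 3 (lower bound: χ ≥ ω).
The clique on [5, 7, 9] has size 3, forcing χ ≥ 3, and the coloring below uses 3 colors, so χ(G) = 3.
A valid 3-coloring: color 1: [5, 6]; color 2: [8, 9]; color 3: [7].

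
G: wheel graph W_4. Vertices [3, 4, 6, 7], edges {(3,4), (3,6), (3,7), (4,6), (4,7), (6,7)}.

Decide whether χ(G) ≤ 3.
The clique on vertices [3, 4, 6, 7] has size 4 > 3, so it alone needs 4 colors.

No, G is not 3-colorable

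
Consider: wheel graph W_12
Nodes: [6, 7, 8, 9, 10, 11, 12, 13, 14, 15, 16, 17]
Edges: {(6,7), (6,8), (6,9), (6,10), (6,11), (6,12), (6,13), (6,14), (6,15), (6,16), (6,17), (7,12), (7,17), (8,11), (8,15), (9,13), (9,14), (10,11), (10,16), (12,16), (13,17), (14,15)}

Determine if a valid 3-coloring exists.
No, G is not 3-colorable

Odd cycle [7, 17, 13, 9, 14, 15, 8, 11, 10, 16, 12] needs 3 colors (χ ≥ 3).
Vertex 6 is adjacent to every vertex of [7, 8, 9, 10, 11, 12, 13, 14, 15, 16, 17], which already need 3 colors among themselves, so 6 needs a new color (χ ≥ 4).
Hence χ(G) ≥ 4 > 3, so no proper 3-coloring exists.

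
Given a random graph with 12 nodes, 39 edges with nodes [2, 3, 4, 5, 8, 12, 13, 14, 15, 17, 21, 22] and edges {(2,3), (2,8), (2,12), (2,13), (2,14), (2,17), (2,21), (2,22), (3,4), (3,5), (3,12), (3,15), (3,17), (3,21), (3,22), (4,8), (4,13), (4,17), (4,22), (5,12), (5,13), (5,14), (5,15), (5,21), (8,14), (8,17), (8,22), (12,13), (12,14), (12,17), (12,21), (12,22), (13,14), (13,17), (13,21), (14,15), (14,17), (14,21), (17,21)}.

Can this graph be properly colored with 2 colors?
No, G is not 2-colorable

The clique on vertices [2, 12, 13, 14, 17, 21] has size 6 > 2, so it alone needs 6 colors.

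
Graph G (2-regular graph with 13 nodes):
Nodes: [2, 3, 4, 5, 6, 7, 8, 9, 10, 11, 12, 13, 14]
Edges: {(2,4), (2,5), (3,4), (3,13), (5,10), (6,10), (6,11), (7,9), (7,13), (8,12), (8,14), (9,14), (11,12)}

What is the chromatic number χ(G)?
Clique number ω(G) = 2 (lower bound: χ ≥ ω).
Odd cycle [6, 10, 5, 2, 4, 3, 13, 7, 9, 14, 8, 12, 11] needs 3 colors (χ ≥ 3).
The coloring below uses 3 colors, so χ(G) = 3.
A valid 3-coloring: color 1: [2, 3, 6, 7, 12, 14]; color 2: [4, 5, 8, 9, 11, 13]; color 3: [10].

χ(G) = 3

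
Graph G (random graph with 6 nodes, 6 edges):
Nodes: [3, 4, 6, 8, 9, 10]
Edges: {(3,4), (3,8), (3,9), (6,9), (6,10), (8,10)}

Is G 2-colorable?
No, G is not 2-colorable

Odd cycle [8, 3, 9, 6, 10] needs 3 colors (χ ≥ 3).
Hence χ(G) ≥ 3 > 2, so no proper 2-coloring exists.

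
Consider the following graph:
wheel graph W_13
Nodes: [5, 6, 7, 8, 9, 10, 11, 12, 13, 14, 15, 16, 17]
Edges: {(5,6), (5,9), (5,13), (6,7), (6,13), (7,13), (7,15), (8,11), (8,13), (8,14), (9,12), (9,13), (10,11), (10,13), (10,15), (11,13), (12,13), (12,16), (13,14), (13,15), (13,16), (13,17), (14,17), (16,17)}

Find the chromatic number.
χ(G) = 3

Clique number ω(G) = 3 (lower bound: χ ≥ ω).
The clique on [5, 9, 13] has size 3, forcing χ ≥ 3, and the coloring below uses 3 colors, so χ(G) = 3.
A valid 3-coloring: color 1: [13]; color 2: [5, 7, 8, 10, 12, 17]; color 3: [6, 9, 11, 14, 15, 16].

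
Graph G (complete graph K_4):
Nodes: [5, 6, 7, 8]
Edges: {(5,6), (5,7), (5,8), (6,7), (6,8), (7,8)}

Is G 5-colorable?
Yes, G is 5-colorable

A valid 5-coloring: color 1: [8]; color 2: [7]; color 3: [5]; color 4: [6].
(χ(G) = 4 ≤ 5.)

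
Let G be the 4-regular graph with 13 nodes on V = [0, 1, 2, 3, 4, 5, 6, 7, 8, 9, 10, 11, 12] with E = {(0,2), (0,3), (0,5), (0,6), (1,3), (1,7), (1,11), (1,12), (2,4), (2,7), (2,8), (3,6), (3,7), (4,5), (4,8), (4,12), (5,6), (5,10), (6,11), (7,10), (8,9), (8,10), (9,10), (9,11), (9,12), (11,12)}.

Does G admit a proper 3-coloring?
No, G is not 3-colorable

Suppose a proper 3-coloring c exists. The clique [0, 3, 6] takes 3 distinct colors; by symmetry let c(0) = 1, c(3) = 2, c(6) = 3.
- Vertex 5: neighbors [0, 6] already have colors [1, 3] ⇒ c(5) = 2.
- Vertex 1: neighbors [3] already have colors [2]; try each remaining color.
- Case c(1) = 1:
  - Vertex 7: neighbors [1, 3] already have colors [1, 2] ⇒ c(7) = 3.
  - Vertex 2: neighbors [0, 7] already have colors [1, 3] ⇒ c(2) = 2.
  - Vertex 10: neighbors [5, 7] already have colors [2, 3] ⇒ c(10) = 1.
  - Vertex 8: neighbors [10, 2] already have colors [1, 2] ⇒ c(8) = 3.
  - Vertex 9: neighbors [10, 8] already have colors [1, 3] ⇒ c(9) = 2.
  - Vertex 11: neighbors [1, 9, 6] already have colors [1, 2, 3] — all 3 colors blocked. Contradiction.
- Case c(1) = 3:
  - Vertex 7: neighbors [3, 1] already have colors [2, 3] ⇒ c(7) = 1.
  - Vertex 10: neighbors [7, 5] already have colors [1, 2] ⇒ c(10) = 3.
  - Vertex 4: neighbors [5] already have colors [2]; try each remaining color.
  - Case c(4) = 1:
    - Vertex 8: neighbors [4, 10] already have colors [1, 3] ⇒ c(8) = 2.
    - Vertex 9: neighbors [8, 10] already have colors [2, 3] ⇒ c(9) = 1.
    - Vertex 11: neighbors [9, 1] already have colors [1, 3] ⇒ c(11) = 2.
    - Vertex 12: neighbors [4, 11, 1] already have colors [1, 2, 3] — all 3 colors blocked. Contradiction.
  - Case c(4) = 3:
    - Vertex 2: neighbors [0, 4] already have colors [1, 3] ⇒ c(2) = 2.
    - Vertex 8: neighbors [2, 4] already have colors [2, 3] ⇒ c(8) = 1.
    - Vertex 9: neighbors [8, 10] already have colors [1, 3] ⇒ c(9) = 2.
    - Vertex 11: neighbors [9, 1] already have colors [2, 3] ⇒ c(11) = 1.
    - Vertex 12: neighbors [11, 9, 1] already have colors [1, 2, 3] — all 3 colors blocked. Contradiction.
Every case ends in a contradiction, so G has no proper 3-coloring (χ ≥ 4).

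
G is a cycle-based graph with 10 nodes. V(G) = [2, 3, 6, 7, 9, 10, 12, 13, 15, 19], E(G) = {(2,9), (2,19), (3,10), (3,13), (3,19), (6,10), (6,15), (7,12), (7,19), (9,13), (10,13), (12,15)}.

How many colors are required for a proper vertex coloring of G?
χ(G) = 3

Clique number ω(G) = 3 (lower bound: χ ≥ ω).
The clique on [3, 10, 13] has size 3, forcing χ ≥ 3, and the coloring below uses 3 colors, so χ(G) = 3.
A valid 3-coloring: color 1: [2, 3, 6, 12]; color 2: [9, 10, 15, 19]; color 3: [7, 13].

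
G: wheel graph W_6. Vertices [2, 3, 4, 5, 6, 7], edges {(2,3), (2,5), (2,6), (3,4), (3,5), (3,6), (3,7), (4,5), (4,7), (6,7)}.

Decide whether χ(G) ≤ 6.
A valid 6-coloring: color 1: [3]; color 2: [5, 7]; color 3: [4, 6]; color 4: [2].
(χ(G) = 4 ≤ 6.)

Yes, G is 6-colorable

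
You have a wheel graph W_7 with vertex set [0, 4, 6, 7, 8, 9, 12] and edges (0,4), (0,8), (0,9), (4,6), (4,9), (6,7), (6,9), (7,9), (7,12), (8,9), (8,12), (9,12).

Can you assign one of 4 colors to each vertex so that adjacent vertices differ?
Yes, G is 4-colorable

A valid 4-coloring: color 1: [9]; color 2: [4, 7, 8]; color 3: [0, 6, 12].
(χ(G) = 3 ≤ 4.)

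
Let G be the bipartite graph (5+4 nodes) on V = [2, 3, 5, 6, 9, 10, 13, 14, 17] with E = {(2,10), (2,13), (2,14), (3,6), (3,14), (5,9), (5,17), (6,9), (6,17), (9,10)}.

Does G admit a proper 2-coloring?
A valid 2-coloring: color 1: [5, 6, 10, 13, 14]; color 2: [2, 3, 9, 17].
(χ(G) = 2 ≤ 2.)

Yes, G is 2-colorable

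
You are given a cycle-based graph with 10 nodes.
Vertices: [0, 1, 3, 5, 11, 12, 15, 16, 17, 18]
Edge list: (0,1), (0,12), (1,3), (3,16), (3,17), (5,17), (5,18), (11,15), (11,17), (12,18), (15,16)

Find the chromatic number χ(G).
χ(G) = 3

Clique number ω(G) = 2 (lower bound: χ ≥ ω).
Odd cycle [3, 16, 15, 11, 17] needs 3 colors (χ ≥ 3).
The coloring below uses 3 colors, so χ(G) = 3.
A valid 3-coloring: color 1: [0, 16, 17, 18]; color 2: [3, 5, 11, 12]; color 3: [1, 15].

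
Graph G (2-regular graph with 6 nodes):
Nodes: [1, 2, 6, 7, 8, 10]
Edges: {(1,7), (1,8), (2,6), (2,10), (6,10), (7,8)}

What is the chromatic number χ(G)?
χ(G) = 3

Clique number ω(G) = 3 (lower bound: χ ≥ ω).
The clique on [1, 7, 8] has size 3, forcing χ ≥ 3, and the coloring below uses 3 colors, so χ(G) = 3.
A valid 3-coloring: color 1: [1, 10]; color 2: [6, 8]; color 3: [2, 7].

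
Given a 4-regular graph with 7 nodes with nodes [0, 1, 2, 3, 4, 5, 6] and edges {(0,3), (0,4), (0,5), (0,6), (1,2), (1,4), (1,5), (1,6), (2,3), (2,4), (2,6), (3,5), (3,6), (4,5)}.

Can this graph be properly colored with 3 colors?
Suppose a proper 3-coloring c exists. The clique [0, 3, 5] takes 3 distinct colors; by symmetry let c(0) = 1, c(3) = 2, c(5) = 3.
- Vertex 4: neighbors [0, 5] already have colors [1, 3] ⇒ c(4) = 2.
- Vertex 1: neighbors [4, 5] already have colors [2, 3] ⇒ c(1) = 1.
- Vertex 2: neighbors [1, 3] already have colors [1, 2] ⇒ c(2) = 3.
- Vertex 6: neighbors [0, 3, 2] already have colors [1, 2, 3] — all 3 colors blocked. Contradiction.
The forced assignments end in a contradiction, so G has no proper 3-coloring (χ ≥ 4).

No, G is not 3-colorable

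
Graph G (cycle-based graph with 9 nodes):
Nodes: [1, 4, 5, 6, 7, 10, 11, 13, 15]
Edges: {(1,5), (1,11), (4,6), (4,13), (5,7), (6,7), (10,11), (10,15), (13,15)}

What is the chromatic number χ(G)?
Clique number ω(G) = 2 (lower bound: χ ≥ ω).
Odd cycle [10, 11, 1, 5, 7, 6, 4, 13, 15] needs 3 colors (χ ≥ 3).
The coloring below uses 3 colors, so χ(G) = 3.
A valid 3-coloring: color 1: [1, 7, 10, 13]; color 2: [5, 6, 11, 15]; color 3: [4].

χ(G) = 3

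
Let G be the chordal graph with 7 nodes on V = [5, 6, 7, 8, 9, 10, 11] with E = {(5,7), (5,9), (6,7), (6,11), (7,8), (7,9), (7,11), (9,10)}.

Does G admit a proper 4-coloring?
A valid 4-coloring: color 1: [7, 10]; color 2: [8, 9, 11]; color 3: [5, 6].
(χ(G) = 3 ≤ 4.)

Yes, G is 4-colorable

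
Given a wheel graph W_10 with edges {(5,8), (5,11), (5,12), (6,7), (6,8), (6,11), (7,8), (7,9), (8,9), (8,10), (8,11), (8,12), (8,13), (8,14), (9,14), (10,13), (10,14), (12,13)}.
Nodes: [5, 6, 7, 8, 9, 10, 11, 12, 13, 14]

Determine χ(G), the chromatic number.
χ(G) = 4

Clique number ω(G) = 3 (lower bound: χ ≥ ω).
Odd cycle [13, 12, 5, 11, 6, 7, 9, 14, 10] needs 3 colors (χ ≥ 3).
Vertex 8 is adjacent to every vertex of [5, 6, 7, 9, 10, 11, 12, 13, 14], which already need 3 colors among themselves, so 8 needs a new color (χ ≥ 4).
The coloring below uses 4 colors, so χ(G) = 4.
A valid 4-coloring: color 1: [8]; color 2: [5, 6, 13, 14]; color 3: [7, 10, 11, 12]; color 4: [9].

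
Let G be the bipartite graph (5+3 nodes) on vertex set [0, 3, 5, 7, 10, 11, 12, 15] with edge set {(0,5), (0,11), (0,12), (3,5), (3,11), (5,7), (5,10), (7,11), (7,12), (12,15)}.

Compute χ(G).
Clique number ω(G) = 2 (lower bound: χ ≥ ω).
The graph is bipartite (no odd cycle), so 2 colors suffice: χ(G) = 2.
A valid 2-coloring: color 1: [5, 11, 12]; color 2: [0, 3, 7, 10, 15].

χ(G) = 2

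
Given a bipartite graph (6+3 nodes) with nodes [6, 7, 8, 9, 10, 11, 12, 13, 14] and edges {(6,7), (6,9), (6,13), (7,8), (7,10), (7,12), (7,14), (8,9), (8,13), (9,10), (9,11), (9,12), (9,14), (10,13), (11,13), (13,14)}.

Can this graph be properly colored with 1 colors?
No, G is not 1-colorable

Edge (6,9) forces its endpoints to differ, so 1 color is not enough.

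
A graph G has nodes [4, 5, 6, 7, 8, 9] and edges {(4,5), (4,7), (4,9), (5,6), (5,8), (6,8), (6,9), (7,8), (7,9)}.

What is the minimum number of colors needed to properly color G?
Clique number ω(G) = 3 (lower bound: χ ≥ ω).
The clique on [5, 6, 8] has size 3, forcing χ ≥ 3, and the coloring below uses 3 colors, so χ(G) = 3.
A valid 3-coloring: color 1: [6, 7]; color 2: [4, 8]; color 3: [5, 9].

χ(G) = 3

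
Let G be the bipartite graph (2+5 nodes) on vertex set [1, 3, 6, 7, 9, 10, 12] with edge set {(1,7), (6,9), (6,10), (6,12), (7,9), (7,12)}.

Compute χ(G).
χ(G) = 2

Clique number ω(G) = 2 (lower bound: χ ≥ ω).
The graph is bipartite (no odd cycle), so 2 colors suffice: χ(G) = 2.
A valid 2-coloring: color 1: [3, 6, 7]; color 2: [1, 9, 10, 12].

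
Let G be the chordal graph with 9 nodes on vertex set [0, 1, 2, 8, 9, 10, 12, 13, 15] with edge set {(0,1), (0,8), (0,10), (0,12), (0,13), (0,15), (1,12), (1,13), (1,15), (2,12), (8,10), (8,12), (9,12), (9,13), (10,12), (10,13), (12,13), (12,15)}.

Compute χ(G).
χ(G) = 4

Clique number ω(G) = 4 (lower bound: χ ≥ ω).
The clique on [0, 8, 10, 12] has size 4, forcing χ ≥ 4, and the coloring below uses 4 colors, so χ(G) = 4.
A valid 4-coloring: color 1: [12]; color 2: [0, 2, 9]; color 3: [8, 13, 15]; color 4: [1, 10].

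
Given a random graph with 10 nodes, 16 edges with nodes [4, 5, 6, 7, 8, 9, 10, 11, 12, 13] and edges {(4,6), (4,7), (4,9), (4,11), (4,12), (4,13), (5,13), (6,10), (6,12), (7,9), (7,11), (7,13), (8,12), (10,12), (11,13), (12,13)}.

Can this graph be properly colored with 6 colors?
Yes, G is 6-colorable

A valid 6-coloring: color 1: [4, 5, 8, 10]; color 2: [7, 12]; color 3: [6, 9, 13]; color 4: [11].
(χ(G) = 4 ≤ 6.)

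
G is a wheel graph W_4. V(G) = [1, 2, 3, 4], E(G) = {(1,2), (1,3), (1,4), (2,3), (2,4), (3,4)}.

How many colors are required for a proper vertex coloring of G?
χ(G) = 4

Clique number ω(G) = 4 (lower bound: χ ≥ ω).
The clique on [1, 2, 3, 4] has size 4, forcing χ ≥ 4, and the coloring below uses 4 colors, so χ(G) = 4.
A valid 4-coloring: color 1: [3]; color 2: [2]; color 3: [1]; color 4: [4].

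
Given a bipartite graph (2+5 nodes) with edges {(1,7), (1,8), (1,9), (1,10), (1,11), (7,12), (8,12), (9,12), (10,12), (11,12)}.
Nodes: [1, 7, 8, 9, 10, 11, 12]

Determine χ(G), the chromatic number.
Clique number ω(G) = 2 (lower bound: χ ≥ ω).
The graph is bipartite (no odd cycle), so 2 colors suffice: χ(G) = 2.
A valid 2-coloring: color 1: [1, 12]; color 2: [7, 8, 9, 10, 11].

χ(G) = 2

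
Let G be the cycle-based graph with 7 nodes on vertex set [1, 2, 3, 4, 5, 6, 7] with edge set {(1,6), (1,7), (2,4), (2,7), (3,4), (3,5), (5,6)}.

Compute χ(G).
χ(G) = 3

Clique number ω(G) = 2 (lower bound: χ ≥ ω).
Odd cycle [5, 6, 1, 7, 2, 4, 3] needs 3 colors (χ ≥ 3).
The coloring below uses 3 colors, so χ(G) = 3.
A valid 3-coloring: color 1: [1, 4, 5]; color 2: [3, 6, 7]; color 3: [2].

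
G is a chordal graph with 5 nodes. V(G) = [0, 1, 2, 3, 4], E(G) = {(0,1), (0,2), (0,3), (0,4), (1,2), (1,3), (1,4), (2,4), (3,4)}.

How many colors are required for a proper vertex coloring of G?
Clique number ω(G) = 4 (lower bound: χ ≥ ω).
The clique on [0, 1, 2, 4] has size 4, forcing χ ≥ 4, and the coloring below uses 4 colors, so χ(G) = 4.
A valid 4-coloring: color 1: [0]; color 2: [1]; color 3: [4]; color 4: [2, 3].

χ(G) = 4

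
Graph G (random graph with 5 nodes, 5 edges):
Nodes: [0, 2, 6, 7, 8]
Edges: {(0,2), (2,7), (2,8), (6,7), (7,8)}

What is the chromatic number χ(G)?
χ(G) = 3

Clique number ω(G) = 3 (lower bound: χ ≥ ω).
The clique on [2, 7, 8] has size 3, forcing χ ≥ 3, and the coloring below uses 3 colors, so χ(G) = 3.
A valid 3-coloring: color 1: [2, 6]; color 2: [0, 7]; color 3: [8].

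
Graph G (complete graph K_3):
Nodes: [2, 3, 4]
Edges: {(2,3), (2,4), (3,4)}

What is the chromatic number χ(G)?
Clique number ω(G) = 3 (lower bound: χ ≥ ω).
The clique on [2, 3, 4] has size 3, forcing χ ≥ 3, and the coloring below uses 3 colors, so χ(G) = 3.
A valid 3-coloring: color 1: [2]; color 2: [3]; color 3: [4].

χ(G) = 3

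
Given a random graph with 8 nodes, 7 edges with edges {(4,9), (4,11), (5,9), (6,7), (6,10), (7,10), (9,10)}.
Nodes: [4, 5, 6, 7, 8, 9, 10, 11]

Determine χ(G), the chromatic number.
Clique number ω(G) = 3 (lower bound: χ ≥ ω).
The clique on [6, 7, 10] has size 3, forcing χ ≥ 3, and the coloring below uses 3 colors, so χ(G) = 3.
A valid 3-coloring: color 1: [4, 5, 8, 10]; color 2: [7, 9, 11]; color 3: [6].

χ(G) = 3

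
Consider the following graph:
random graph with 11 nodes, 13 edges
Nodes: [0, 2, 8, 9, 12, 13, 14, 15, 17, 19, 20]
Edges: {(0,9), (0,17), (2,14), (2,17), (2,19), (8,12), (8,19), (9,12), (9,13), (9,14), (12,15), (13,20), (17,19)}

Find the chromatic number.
Clique number ω(G) = 3 (lower bound: χ ≥ ω).
The clique on [2, 17, 19] has size 3, forcing χ ≥ 3, and the coloring below uses 3 colors, so χ(G) = 3.
A valid 3-coloring: color 1: [2, 8, 9, 15, 20]; color 2: [12, 13, 14, 17]; color 3: [0, 19].

χ(G) = 3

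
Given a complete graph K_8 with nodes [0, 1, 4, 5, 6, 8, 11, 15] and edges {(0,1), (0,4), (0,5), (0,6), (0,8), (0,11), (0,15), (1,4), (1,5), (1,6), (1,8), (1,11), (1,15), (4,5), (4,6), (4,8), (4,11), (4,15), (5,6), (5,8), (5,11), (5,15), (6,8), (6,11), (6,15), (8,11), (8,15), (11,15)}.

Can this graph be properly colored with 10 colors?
A valid 10-coloring: color 1: [4]; color 2: [6]; color 3: [1]; color 4: [15]; color 5: [0]; color 6: [5]; color 7: [11]; color 8: [8].
(χ(G) = 8 ≤ 10.)

Yes, G is 10-colorable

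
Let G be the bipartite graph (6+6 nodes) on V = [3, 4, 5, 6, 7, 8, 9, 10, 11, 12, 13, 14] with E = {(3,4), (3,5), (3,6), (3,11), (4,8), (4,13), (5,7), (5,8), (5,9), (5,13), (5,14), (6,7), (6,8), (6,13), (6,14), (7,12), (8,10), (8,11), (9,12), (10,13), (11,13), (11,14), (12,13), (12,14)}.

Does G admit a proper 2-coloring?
Yes, G is 2-colorable

A valid 2-coloring: color 1: [4, 5, 6, 10, 11, 12]; color 2: [3, 7, 8, 9, 13, 14].
(χ(G) = 2 ≤ 2.)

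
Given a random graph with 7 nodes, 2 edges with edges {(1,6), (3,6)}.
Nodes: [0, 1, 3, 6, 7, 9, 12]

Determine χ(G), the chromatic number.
Clique number ω(G) = 2 (lower bound: χ ≥ ω).
The graph is bipartite (no odd cycle), so 2 colors suffice: χ(G) = 2.
A valid 2-coloring: color 1: [0, 6, 7, 9, 12]; color 2: [1, 3].

χ(G) = 2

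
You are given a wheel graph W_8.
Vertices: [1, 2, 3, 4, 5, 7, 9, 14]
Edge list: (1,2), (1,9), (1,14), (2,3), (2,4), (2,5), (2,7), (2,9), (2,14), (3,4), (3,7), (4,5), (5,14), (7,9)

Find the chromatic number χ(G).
χ(G) = 4

Clique number ω(G) = 3 (lower bound: χ ≥ ω).
Odd cycle [3, 7, 9, 1, 14, 5, 4] needs 3 colors (χ ≥ 3).
Vertex 2 is adjacent to every vertex of [1, 3, 4, 5, 7, 9, 14], which already need 3 colors among themselves, so 2 needs a new color (χ ≥ 4).
The coloring below uses 4 colors, so χ(G) = 4.
A valid 4-coloring: color 1: [2]; color 2: [3, 5, 9]; color 3: [1, 4, 7]; color 4: [14].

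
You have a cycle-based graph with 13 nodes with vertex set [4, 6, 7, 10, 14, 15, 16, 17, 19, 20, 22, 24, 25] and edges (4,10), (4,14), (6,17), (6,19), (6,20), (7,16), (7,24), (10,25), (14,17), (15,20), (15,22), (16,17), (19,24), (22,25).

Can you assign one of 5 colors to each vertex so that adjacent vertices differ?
A valid 5-coloring: color 1: [4, 6, 15, 16, 24, 25]; color 2: [7, 10, 17, 19, 20, 22]; color 3: [14].
(χ(G) = 3 ≤ 5.)

Yes, G is 5-colorable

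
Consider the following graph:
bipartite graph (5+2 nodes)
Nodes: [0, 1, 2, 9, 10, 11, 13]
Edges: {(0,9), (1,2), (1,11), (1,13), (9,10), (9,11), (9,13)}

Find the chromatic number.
Clique number ω(G) = 2 (lower bound: χ ≥ ω).
The graph is bipartite (no odd cycle), so 2 colors suffice: χ(G) = 2.
A valid 2-coloring: color 1: [1, 9]; color 2: [0, 2, 10, 11, 13].

χ(G) = 2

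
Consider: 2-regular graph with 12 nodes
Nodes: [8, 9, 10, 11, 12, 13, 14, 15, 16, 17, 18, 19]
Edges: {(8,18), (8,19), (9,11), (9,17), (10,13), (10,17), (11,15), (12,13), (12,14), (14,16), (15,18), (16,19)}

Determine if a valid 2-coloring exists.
A valid 2-coloring: color 1: [11, 13, 14, 17, 18, 19]; color 2: [8, 9, 10, 12, 15, 16].
(χ(G) = 2 ≤ 2.)

Yes, G is 2-colorable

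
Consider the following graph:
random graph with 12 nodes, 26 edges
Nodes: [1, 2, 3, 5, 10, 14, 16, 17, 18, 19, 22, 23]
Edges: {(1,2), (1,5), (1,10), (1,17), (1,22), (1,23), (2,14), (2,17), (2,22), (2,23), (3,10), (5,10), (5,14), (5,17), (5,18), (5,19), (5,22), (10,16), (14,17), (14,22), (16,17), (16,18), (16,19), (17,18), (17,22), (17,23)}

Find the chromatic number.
Clique number ω(G) = 4 (lower bound: χ ≥ ω).
The clique on [1, 2, 17, 22] has size 4, forcing χ ≥ 4, and the coloring below uses 4 colors, so χ(G) = 4.
A valid 4-coloring: color 1: [10, 17, 19]; color 2: [2, 3, 5, 16]; color 3: [1, 14, 18]; color 4: [22, 23].

χ(G) = 4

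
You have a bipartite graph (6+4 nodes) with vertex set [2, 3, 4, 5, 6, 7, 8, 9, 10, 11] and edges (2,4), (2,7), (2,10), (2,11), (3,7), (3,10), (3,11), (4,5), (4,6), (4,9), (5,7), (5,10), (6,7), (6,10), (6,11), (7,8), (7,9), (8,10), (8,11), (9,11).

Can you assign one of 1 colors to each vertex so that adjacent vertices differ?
No, G is not 1-colorable

Edge (2,10) forces its endpoints to differ, so 1 color is not enough.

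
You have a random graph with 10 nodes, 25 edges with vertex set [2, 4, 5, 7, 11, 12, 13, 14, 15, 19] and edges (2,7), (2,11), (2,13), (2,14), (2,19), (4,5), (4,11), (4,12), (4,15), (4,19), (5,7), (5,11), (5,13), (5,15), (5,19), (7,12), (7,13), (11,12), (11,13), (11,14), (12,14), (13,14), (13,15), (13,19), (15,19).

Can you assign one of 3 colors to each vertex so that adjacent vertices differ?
The clique on vertices [2, 11, 13, 14] has size 4 > 3, so it alone needs 4 colors.

No, G is not 3-colorable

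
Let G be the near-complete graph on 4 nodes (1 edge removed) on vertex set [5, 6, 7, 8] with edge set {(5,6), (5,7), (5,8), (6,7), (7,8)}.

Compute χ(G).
χ(G) = 3

Clique number ω(G) = 3 (lower bound: χ ≥ ω).
The clique on [5, 7, 8] has size 3, forcing χ ≥ 3, and the coloring below uses 3 colors, so χ(G) = 3.
A valid 3-coloring: color 1: [5]; color 2: [7]; color 3: [6, 8].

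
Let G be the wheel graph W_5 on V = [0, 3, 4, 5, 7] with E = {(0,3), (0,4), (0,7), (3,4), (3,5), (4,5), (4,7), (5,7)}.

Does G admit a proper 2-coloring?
The clique on vertices [0, 3, 4] has size 3 > 2, so it alone needs 3 colors.

No, G is not 2-colorable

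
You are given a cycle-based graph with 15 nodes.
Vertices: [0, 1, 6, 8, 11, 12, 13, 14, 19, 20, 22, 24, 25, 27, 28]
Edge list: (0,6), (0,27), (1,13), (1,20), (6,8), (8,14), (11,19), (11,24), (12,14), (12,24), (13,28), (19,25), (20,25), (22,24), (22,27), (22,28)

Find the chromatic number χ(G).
χ(G) = 3

Clique number ω(G) = 2 (lower bound: χ ≥ ω).
Odd cycle [11, 19, 25, 20, 1, 13, 28, 22, 24] needs 3 colors (χ ≥ 3).
The coloring below uses 3 colors, so χ(G) = 3.
A valid 3-coloring: color 1: [6, 13, 14, 19, 20, 24, 27]; color 2: [0, 1, 8, 11, 12, 22, 25]; color 3: [28].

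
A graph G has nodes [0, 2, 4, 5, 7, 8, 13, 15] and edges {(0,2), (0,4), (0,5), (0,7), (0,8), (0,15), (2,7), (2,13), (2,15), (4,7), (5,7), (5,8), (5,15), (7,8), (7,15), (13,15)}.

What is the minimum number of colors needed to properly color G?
Clique number ω(G) = 4 (lower bound: χ ≥ ω).
The clique on [0, 2, 7, 15] has size 4, forcing χ ≥ 4, and the coloring below uses 4 colors, so χ(G) = 4.
A valid 4-coloring: color 1: [0, 13]; color 2: [7]; color 3: [4, 8, 15]; color 4: [2, 5].

χ(G) = 4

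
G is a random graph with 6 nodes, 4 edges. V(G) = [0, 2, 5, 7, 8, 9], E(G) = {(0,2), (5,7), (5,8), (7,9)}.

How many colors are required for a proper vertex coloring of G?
χ(G) = 2

Clique number ω(G) = 2 (lower bound: χ ≥ ω).
The graph is bipartite (no odd cycle), so 2 colors suffice: χ(G) = 2.
A valid 2-coloring: color 1: [0, 7, 8]; color 2: [2, 5, 9].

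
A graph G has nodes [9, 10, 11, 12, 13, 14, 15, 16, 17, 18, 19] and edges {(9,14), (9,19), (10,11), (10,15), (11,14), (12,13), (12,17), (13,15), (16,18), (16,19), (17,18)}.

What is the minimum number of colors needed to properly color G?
χ(G) = 3

Clique number ω(G) = 2 (lower bound: χ ≥ ω).
Odd cycle [19, 9, 14, 11, 10, 15, 13, 12, 17, 18, 16] needs 3 colors (χ ≥ 3).
The coloring below uses 3 colors, so χ(G) = 3.
A valid 3-coloring: color 1: [10, 13, 14, 18, 19]; color 2: [9, 11, 12, 15, 16]; color 3: [17].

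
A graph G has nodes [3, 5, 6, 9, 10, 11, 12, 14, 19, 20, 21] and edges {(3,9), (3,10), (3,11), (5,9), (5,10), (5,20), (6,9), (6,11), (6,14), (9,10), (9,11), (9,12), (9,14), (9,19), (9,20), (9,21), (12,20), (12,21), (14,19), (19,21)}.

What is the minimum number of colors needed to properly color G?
Clique number ω(G) = 3 (lower bound: χ ≥ ω).
The clique on [3, 9, 10] has size 3, forcing χ ≥ 3, and the coloring below uses 3 colors, so χ(G) = 3.
A valid 3-coloring: color 1: [9]; color 2: [10, 11, 14, 20, 21]; color 3: [3, 5, 6, 12, 19].

χ(G) = 3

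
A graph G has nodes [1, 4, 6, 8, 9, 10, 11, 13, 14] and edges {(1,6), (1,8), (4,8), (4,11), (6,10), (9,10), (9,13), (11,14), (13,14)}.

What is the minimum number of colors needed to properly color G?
Clique number ω(G) = 2 (lower bound: χ ≥ ω).
Odd cycle [4, 8, 1, 6, 10, 9, 13, 14, 11] needs 3 colors (χ ≥ 3).
The coloring below uses 3 colors, so χ(G) = 3.
A valid 3-coloring: color 1: [1, 4, 9, 14]; color 2: [8, 10, 11, 13]; color 3: [6].

χ(G) = 3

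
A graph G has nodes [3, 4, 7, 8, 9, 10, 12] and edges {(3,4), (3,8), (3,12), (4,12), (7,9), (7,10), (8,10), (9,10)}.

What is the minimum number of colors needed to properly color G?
Clique number ω(G) = 3 (lower bound: χ ≥ ω).
The clique on [7, 9, 10] has size 3, forcing χ ≥ 3, and the coloring below uses 3 colors, so χ(G) = 3.
A valid 3-coloring: color 1: [3, 10]; color 2: [4, 8, 9]; color 3: [7, 12].

χ(G) = 3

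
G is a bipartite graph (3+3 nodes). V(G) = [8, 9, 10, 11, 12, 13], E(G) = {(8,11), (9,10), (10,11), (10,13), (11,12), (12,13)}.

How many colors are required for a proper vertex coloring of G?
χ(G) = 2

Clique number ω(G) = 2 (lower bound: χ ≥ ω).
The graph is bipartite (no odd cycle), so 2 colors suffice: χ(G) = 2.
A valid 2-coloring: color 1: [8, 10, 12]; color 2: [9, 11, 13].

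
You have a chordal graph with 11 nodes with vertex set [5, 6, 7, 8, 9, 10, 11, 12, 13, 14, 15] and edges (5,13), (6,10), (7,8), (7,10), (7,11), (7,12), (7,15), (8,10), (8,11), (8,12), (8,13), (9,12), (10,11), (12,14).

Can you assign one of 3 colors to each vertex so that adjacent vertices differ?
No, G is not 3-colorable

The clique on vertices [7, 8, 10, 11] has size 4 > 3, so it alone needs 4 colors.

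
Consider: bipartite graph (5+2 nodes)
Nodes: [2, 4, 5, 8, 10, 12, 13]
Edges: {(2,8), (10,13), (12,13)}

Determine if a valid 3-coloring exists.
Yes, G is 3-colorable

A valid 3-coloring: color 1: [2, 4, 5, 13]; color 2: [8, 10, 12].
(χ(G) = 2 ≤ 3.)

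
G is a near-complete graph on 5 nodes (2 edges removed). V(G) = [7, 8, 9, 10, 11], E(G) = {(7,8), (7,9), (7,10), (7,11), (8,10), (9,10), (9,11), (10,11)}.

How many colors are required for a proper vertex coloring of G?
Clique number ω(G) = 4 (lower bound: χ ≥ ω).
The clique on [7, 9, 10, 11] has size 4, forcing χ ≥ 4, and the coloring below uses 4 colors, so χ(G) = 4.
A valid 4-coloring: color 1: [7]; color 2: [10]; color 3: [8, 11]; color 4: [9].

χ(G) = 4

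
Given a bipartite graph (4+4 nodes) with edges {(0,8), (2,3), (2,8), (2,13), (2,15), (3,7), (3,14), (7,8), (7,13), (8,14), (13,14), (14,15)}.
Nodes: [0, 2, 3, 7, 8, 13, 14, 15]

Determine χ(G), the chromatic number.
Clique number ω(G) = 2 (lower bound: χ ≥ ω).
The graph is bipartite (no odd cycle), so 2 colors suffice: χ(G) = 2.
A valid 2-coloring: color 1: [0, 2, 7, 14]; color 2: [3, 8, 13, 15].

χ(G) = 2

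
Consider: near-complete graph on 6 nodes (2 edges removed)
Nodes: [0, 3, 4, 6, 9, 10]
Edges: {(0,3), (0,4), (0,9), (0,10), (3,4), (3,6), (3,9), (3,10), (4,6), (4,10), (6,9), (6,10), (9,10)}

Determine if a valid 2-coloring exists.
No, G is not 2-colorable

The clique on vertices [0, 3, 9, 10] has size 4 > 2, so it alone needs 4 colors.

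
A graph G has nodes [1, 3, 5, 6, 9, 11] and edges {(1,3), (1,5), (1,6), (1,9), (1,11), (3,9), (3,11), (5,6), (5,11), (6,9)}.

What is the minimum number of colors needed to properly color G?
Clique number ω(G) = 3 (lower bound: χ ≥ ω).
Odd cycle [11, 3, 9, 6, 5] needs 3 colors (χ ≥ 3).
Vertex 1 is adjacent to every vertex of [3, 5, 6, 9, 11], which already need 3 colors among themselves, so 1 needs a new color (χ ≥ 4).
The coloring below uses 4 colors, so χ(G) = 4.
A valid 4-coloring: color 1: [1]; color 2: [6, 11]; color 3: [3, 5]; color 4: [9].

χ(G) = 4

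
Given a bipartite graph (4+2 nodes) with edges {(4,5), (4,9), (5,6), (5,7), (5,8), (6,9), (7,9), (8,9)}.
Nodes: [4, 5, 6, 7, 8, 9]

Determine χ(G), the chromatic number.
χ(G) = 2

Clique number ω(G) = 2 (lower bound: χ ≥ ω).
The graph is bipartite (no odd cycle), so 2 colors suffice: χ(G) = 2.
A valid 2-coloring: color 1: [5, 9]; color 2: [4, 6, 7, 8].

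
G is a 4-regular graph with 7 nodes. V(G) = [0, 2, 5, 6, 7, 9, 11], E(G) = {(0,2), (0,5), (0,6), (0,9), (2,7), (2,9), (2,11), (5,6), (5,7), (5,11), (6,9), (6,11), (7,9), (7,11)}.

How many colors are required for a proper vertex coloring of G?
χ(G) = 4

Clique number ω(G) = 3 (lower bound: χ ≥ ω).
Suppose a proper 3-coloring c exists. The clique [0, 2, 9] takes 3 distinct colors; by symmetry let c(0) = 1, c(2) = 2, c(9) = 3.
- Vertex 6: neighbors [0, 9] already have colors [1, 3] ⇒ c(6) = 2.
- Vertex 5: neighbors [0, 6] already have colors [1, 2] ⇒ c(5) = 3.
- Vertex 7: neighbors [2, 5] already have colors [2, 3] ⇒ c(7) = 1.
- Vertex 11: neighbors [7, 2, 5] already have colors [1, 2, 3] — all 3 colors blocked. Contradiction.
The forced assignments end in a contradiction, so G has no proper 3-coloring (χ ≥ 4).
The coloring below uses 4 colors, so χ(G) = 4.
A valid 4-coloring: color 1: [0, 11]; color 2: [5, 9]; color 3: [2, 6]; color 4: [7].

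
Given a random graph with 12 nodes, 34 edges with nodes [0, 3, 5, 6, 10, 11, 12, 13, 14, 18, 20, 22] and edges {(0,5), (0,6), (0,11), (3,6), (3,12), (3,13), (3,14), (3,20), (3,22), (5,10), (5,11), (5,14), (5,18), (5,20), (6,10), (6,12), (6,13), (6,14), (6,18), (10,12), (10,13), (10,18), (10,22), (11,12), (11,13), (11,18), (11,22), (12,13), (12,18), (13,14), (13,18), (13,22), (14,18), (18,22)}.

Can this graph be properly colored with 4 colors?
The clique on vertices [6, 10, 12, 13, 18] has size 5 > 4, so it alone needs 5 colors.

No, G is not 4-colorable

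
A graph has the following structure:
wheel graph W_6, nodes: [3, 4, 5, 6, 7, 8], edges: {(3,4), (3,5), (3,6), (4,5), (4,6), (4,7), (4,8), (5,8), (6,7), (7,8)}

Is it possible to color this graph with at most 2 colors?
The clique on vertices [4, 5, 8] has size 3 > 2, so it alone needs 3 colors.

No, G is not 2-colorable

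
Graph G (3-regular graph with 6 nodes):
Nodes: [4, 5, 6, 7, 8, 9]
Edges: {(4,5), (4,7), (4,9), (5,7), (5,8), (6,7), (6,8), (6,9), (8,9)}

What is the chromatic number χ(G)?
χ(G) = 3

Clique number ω(G) = 3 (lower bound: χ ≥ ω).
The clique on [6, 8, 9] has size 3, forcing χ ≥ 3, and the coloring below uses 3 colors, so χ(G) = 3.
A valid 3-coloring: color 1: [4, 8]; color 2: [5, 6]; color 3: [7, 9].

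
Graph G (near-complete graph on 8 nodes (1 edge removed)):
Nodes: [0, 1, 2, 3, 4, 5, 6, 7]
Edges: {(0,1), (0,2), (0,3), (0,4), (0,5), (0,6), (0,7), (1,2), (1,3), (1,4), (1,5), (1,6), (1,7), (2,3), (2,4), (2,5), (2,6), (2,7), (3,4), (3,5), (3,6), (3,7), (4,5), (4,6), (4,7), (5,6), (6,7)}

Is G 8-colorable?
Yes, G is 8-colorable

A valid 8-coloring: color 1: [3]; color 2: [0]; color 3: [2]; color 4: [4]; color 5: [6]; color 6: [1]; color 7: [5, 7].
(χ(G) = 7 ≤ 8.)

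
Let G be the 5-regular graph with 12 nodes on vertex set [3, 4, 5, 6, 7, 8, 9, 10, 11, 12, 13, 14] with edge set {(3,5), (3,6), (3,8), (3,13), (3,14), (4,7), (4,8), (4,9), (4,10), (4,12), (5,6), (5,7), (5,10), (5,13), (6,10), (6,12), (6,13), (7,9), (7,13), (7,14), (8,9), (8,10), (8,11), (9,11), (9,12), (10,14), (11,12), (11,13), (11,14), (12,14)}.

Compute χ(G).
Clique number ω(G) = 4 (lower bound: χ ≥ ω).
The clique on [3, 5, 6, 13] has size 4, forcing χ ≥ 4, and the coloring below uses 4 colors, so χ(G) = 4.
A valid 4-coloring: color 1: [10, 12, 13]; color 2: [6, 7, 8]; color 3: [3, 4, 11]; color 4: [5, 9, 14].

χ(G) = 4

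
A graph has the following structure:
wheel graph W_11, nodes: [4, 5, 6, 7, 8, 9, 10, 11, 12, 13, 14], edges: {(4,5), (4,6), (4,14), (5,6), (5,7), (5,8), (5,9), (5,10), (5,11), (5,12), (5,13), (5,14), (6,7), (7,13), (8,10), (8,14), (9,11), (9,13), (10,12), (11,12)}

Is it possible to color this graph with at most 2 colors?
No, G is not 2-colorable

The clique on vertices [4, 5, 6] has size 3 > 2, so it alone needs 3 colors.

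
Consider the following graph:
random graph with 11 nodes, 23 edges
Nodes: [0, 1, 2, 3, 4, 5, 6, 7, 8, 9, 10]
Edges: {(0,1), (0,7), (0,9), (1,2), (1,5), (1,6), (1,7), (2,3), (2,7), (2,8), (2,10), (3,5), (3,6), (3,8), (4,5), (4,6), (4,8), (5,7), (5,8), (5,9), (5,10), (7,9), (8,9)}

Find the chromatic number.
Clique number ω(G) = 3 (lower bound: χ ≥ ω).
The clique on [0, 1, 7] has size 3, forcing χ ≥ 3, and the coloring below uses 3 colors, so χ(G) = 3.
A valid 3-coloring: color 1: [0, 2, 5, 6]; color 2: [7, 8, 10]; color 3: [1, 3, 4, 9].

χ(G) = 3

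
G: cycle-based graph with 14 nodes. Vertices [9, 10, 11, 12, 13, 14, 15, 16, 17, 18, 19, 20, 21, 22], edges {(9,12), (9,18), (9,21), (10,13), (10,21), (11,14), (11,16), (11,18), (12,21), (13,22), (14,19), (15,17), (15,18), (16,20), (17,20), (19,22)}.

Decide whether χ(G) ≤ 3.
Yes, G is 3-colorable

A valid 3-coloring: color 1: [9, 10, 11, 15, 19, 20]; color 2: [14, 16, 17, 18, 21, 22]; color 3: [12, 13].
(χ(G) = 3 ≤ 3.)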